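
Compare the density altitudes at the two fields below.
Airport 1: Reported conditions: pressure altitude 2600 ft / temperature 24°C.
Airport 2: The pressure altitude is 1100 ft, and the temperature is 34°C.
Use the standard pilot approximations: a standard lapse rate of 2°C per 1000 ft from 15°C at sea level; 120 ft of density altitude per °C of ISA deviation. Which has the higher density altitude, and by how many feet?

Airport 1 by 660 ft

Airport 1: ISA temp = 9.8°C, deviation +14.2°C, DA = 2600 + 120 × 14.2 = 4304 ft.
Airport 2: ISA temp = 12.8°C, deviation +21.2°C, DA = 1100 + 120 × 21.2 = 3644 ft.
Airport 1 is higher by 4304 − 3644 = 660 ft.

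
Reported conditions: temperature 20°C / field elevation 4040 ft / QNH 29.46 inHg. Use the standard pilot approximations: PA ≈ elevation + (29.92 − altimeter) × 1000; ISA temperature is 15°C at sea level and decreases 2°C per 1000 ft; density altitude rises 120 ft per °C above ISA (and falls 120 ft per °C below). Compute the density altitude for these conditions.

6180 ft

Pressure altitude = 4040 + (29.92 − 29.46) × 1000 = 4040 + (+460) = 4500 ft.
ISA temperature at 4500 ft = 15 − 2 × (4500/1000) = 6°C.
ISA deviation = 20 − 6 = +14°C.
Density altitude = 4500 + 120 × (14) = 6180 ft.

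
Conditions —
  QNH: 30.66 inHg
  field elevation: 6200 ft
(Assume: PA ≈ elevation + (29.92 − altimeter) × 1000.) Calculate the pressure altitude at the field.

5460 ft

Pressure correction = (29.92 − 30.66) × 1000 = -740 ft.
Pressure altitude = 6200 + (-740) = 5460 ft.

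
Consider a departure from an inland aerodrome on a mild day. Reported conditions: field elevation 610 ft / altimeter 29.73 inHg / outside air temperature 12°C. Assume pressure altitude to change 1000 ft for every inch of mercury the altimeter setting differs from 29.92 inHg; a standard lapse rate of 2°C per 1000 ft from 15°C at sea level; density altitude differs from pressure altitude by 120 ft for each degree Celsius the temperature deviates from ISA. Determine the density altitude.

632 ft

Pressure altitude = 610 + (29.92 − 29.73) × 1000 = 610 + (+190) = 800 ft.
ISA temperature at 800 ft = 15 − 2 × (800/1000) = 13.4°C.
ISA deviation = 12 − 13.4 = -1.4°C.
Density altitude = 800 + 120 × (-1.4) = 632 ft.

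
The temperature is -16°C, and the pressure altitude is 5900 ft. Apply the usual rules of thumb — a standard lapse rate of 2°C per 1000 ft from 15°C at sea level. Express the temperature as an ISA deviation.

ISA-19.2°C

ISA temperature at 5900 ft = 15 − 2 × (5900/1000) = 3.2°C.
Deviation = OAT − ISA = -16 − 3.2 = -19.2°C.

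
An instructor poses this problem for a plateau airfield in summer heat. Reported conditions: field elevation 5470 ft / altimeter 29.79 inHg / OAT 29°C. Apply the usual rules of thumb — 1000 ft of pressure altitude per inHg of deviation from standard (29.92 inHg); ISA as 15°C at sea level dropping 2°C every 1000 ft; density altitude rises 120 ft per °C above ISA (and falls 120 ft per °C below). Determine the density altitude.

Pressure altitude = 5470 + (29.92 − 29.79) × 1000 = 5470 + (+130) = 5600 ft.
ISA temperature at 5600 ft = 15 − 2 × (5600/1000) = 3.8°C.
ISA deviation = 29 − 3.8 = +25.2°C.
Density altitude = 5600 + 120 × (25.2) = 8624 ft.

8624 ft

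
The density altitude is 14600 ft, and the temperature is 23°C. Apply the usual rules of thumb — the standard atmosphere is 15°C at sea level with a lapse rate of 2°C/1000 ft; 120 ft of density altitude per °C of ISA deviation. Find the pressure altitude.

DA = PA + 120 × (OAT − (15 − 2·PA/1000)) = PA + 120·OAT − 1800 + 0.24·PA = 1.24·PA + 120·OAT − 1800.
So 1.24·PA = 14600 − 120 × 23 + 1800 = 13640.
PA = 13640 / 1.24 = 11000 ft.

11000 ft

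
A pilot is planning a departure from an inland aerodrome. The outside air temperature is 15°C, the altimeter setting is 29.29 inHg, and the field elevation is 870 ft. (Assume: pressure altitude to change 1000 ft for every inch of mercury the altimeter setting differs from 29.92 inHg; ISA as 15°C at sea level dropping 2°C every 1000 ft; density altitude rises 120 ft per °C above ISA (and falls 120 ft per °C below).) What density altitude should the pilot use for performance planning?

Pressure altitude = 870 + (29.92 − 29.29) × 1000 = 870 + (+630) = 1500 ft.
ISA temperature at 1500 ft = 15 − 2 × (1500/1000) = 12°C.
ISA deviation = 15 − 12 = +3°C.
Density altitude = 1500 + 120 × (3) = 1860 ft.

1860 ft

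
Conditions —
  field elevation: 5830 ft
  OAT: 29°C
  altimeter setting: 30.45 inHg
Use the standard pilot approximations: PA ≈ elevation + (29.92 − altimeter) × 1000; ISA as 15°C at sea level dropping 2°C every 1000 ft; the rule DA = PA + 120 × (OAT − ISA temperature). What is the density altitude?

Pressure altitude = 5830 + (29.92 − 30.45) × 1000 = 5830 + (-530) = 5300 ft.
ISA temperature at 5300 ft = 15 − 2 × (5300/1000) = 4.4°C.
ISA deviation = 29 − 4.4 = +24.6°C.
Density altitude = 5300 + 120 × (24.6) = 8252 ft.

8252 ft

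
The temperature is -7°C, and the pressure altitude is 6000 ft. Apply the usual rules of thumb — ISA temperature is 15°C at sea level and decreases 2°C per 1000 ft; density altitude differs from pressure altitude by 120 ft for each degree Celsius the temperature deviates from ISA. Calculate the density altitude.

4800 ft

ISA temperature at 6000 ft = 15 − 2 × (6000/1000) = 3°C.
ISA deviation = -7 − 3 = -10°C.
Density altitude = 6000 + 120 × (-10) = 6000 + (-1200) = 4800 ft.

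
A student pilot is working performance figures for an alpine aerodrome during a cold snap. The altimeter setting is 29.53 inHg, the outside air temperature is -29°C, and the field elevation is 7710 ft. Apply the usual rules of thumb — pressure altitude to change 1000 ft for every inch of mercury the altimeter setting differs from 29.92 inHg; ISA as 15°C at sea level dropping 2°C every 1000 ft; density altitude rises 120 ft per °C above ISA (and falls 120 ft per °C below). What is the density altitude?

Pressure altitude = 7710 + (29.92 − 29.53) × 1000 = 7710 + (+390) = 8100 ft.
ISA temperature at 8100 ft = 15 − 2 × (8100/1000) = -1.2°C.
ISA deviation = -29 − (-1.2) = -27.8°C.
Density altitude = 8100 + 120 × (-27.8) = 4764 ft.

4764 ft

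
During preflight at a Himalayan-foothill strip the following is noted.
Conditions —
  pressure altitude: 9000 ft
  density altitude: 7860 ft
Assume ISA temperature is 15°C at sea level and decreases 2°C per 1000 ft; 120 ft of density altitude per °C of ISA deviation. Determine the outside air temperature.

-12.5°C

Density altitude − pressure altitude = 7860 − 9000 = -1140 ft.
At 120 ft/°C that is an ISA deviation of -1140/120 = -9.5°C.
ISA temperature at 9000 ft = 15 − 2 × (9000/1000) = -3°C.
OAT = ISA + deviation = -3 + (-9.5) = -12.5°C.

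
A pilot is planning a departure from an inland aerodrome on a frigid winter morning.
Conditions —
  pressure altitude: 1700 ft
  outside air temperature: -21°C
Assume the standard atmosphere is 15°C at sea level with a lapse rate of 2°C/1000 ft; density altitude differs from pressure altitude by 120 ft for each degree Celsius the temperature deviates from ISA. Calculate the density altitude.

ISA temperature at 1700 ft = 15 − 2 × (1700/1000) = 11.6°C.
ISA deviation = -21 − 11.6 = -32.6°C.
Density altitude = 1700 + 120 × (-32.6) = 1700 + (-3912) = -2212 ft.

-2212 ft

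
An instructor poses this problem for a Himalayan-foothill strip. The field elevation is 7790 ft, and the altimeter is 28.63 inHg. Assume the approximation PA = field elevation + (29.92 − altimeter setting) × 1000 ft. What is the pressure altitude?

Pressure correction = (29.92 − 28.63) × 1000 = +1290 ft.
Pressure altitude = 7790 + (+1290) = 9080 ft.

9080 ft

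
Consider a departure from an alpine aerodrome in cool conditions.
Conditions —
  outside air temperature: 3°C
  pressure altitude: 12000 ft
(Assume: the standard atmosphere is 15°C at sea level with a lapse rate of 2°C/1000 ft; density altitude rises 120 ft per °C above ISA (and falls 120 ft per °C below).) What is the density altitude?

ISA temperature at 12000 ft = 15 − 2 × (12000/1000) = -9°C.
ISA deviation = 3 − (-9) = +12°C.
Density altitude = 12000 + 120 × (12) = 12000 + (+1440) = 13440 ft.

13440 ft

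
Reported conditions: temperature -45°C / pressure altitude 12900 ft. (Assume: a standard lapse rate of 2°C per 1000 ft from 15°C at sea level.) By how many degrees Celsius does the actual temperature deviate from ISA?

ISA-34.2°C

ISA temperature at 12900 ft = 15 − 2 × (12900/1000) = -10.8°C.
Deviation = OAT − ISA = -45 − (-10.8) = -34.2°C.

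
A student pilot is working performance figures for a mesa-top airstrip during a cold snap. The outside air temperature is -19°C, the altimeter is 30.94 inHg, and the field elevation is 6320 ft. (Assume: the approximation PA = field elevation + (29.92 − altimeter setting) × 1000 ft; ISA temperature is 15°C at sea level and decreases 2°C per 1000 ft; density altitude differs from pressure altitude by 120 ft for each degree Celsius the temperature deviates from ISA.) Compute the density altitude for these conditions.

2492 ft

Pressure altitude = 6320 + (29.92 − 30.94) × 1000 = 6320 + (-1020) = 5300 ft.
ISA temperature at 5300 ft = 15 − 2 × (5300/1000) = 4.4°C.
ISA deviation = -19 − 4.4 = -23.4°C.
Density altitude = 5300 + 120 × (-23.4) = 2492 ft.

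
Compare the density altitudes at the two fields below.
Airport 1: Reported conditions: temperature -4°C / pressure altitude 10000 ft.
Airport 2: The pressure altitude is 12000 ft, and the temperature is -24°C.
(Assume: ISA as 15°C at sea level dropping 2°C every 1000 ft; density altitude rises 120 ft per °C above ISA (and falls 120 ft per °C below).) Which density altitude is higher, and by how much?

Airport 1: ISA temp = -5°C, deviation +1°C, DA = 10000 + 120 × 1 = 10120 ft.
Airport 2: ISA temp = -9°C, deviation -15°C, DA = 12000 + 120 × (-15) = 10200 ft.
Airport 2 is higher by 10200 − 10120 = 80 ft.

Airport 2 by 80 ft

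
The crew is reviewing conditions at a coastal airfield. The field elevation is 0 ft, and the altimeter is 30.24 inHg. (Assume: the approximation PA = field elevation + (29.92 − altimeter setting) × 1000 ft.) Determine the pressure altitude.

-320 ft

Pressure correction = (29.92 − 30.24) × 1000 = -320 ft.
Pressure altitude = 0 + (-320) = -320 ft.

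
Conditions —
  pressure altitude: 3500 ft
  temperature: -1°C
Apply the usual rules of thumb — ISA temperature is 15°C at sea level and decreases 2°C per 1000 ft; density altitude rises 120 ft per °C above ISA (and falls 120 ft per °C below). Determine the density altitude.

ISA temperature at 3500 ft = 15 − 2 × (3500/1000) = 8°C.
ISA deviation = -1 − 8 = -9°C.
Density altitude = 3500 + 120 × (-9) = 3500 + (-1080) = 2420 ft.

2420 ft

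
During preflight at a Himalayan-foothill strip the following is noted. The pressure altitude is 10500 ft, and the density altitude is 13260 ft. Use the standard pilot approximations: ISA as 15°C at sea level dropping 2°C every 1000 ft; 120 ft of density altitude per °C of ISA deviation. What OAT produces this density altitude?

Density altitude − pressure altitude = 13260 − 10500 = +2760 ft.
At 120 ft/°C that is an ISA deviation of 2760/120 = +23°C.
ISA temperature at 10500 ft = 15 − 2 × (10500/1000) = -6°C.
OAT = ISA + deviation = -6 + (+23) = 17°C.

17°C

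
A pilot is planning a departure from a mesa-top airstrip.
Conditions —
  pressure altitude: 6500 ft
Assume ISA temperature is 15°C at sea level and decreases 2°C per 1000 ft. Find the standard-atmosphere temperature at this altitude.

ISA temperature = 15 − 2 × (6500/1000) = 15 − 13 = 2°C.

2°C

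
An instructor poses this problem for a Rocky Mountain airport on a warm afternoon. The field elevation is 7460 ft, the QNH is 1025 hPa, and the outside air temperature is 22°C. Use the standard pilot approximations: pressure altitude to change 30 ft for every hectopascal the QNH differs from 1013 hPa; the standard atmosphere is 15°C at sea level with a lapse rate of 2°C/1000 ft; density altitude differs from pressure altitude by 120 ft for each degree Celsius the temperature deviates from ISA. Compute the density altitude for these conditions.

Pressure altitude = 7460 + (1013 − 1025) × 30 = 7460 + (-360) = 7100 ft.
ISA temperature at 7100 ft = 15 − 2 × (7100/1000) = 0.8°C.
ISA deviation = 22 − 0.8 = +21.2°C.
Density altitude = 7100 + 120 × (21.2) = 9644 ft.

9644 ft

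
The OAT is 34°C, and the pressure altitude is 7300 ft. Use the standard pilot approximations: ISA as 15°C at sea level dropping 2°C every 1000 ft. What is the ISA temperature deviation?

ISA temperature at 7300 ft = 15 − 2 × (7300/1000) = 0.4°C.
Deviation = OAT − ISA = 34 − 0.4 = +33.6°C.

ISA+33.6°C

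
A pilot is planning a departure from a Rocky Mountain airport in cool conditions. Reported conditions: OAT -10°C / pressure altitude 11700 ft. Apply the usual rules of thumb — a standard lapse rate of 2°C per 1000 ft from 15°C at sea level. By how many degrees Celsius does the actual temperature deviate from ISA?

ISA-1.6°C

ISA temperature at 11700 ft = 15 − 2 × (11700/1000) = -8.4°C.
Deviation = OAT − ISA = -10 − (-8.4) = -1.6°C.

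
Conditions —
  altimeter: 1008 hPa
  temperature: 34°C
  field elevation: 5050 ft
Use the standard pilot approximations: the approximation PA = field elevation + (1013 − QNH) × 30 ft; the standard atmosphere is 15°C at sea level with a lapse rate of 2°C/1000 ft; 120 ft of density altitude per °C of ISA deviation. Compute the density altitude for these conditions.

8728 ft

Pressure altitude = 5050 + (1013 − 1008) × 30 = 5050 + (+150) = 5200 ft.
ISA temperature at 5200 ft = 15 − 2 × (5200/1000) = 4.6°C.
ISA deviation = 34 − 4.6 = +29.4°C.
Density altitude = 5200 + 120 × (29.4) = 8728 ft.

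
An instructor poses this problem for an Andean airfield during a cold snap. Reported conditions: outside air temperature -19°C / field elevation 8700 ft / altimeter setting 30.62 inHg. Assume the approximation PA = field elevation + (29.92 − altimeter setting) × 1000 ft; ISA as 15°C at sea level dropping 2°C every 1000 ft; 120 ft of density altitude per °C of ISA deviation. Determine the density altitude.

Pressure altitude = 8700 + (29.92 − 30.62) × 1000 = 8700 + (-700) = 8000 ft.
ISA temperature at 8000 ft = 15 − 2 × (8000/1000) = -1°C.
ISA deviation = -19 − (-1) = -18°C.
Density altitude = 8000 + 120 × (-18) = 5840 ft.

5840 ft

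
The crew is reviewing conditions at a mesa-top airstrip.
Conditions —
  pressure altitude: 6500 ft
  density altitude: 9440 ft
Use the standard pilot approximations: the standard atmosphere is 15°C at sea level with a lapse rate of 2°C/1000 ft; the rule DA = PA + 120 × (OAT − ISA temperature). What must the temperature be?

26.5°C

Density altitude − pressure altitude = 9440 − 6500 = +2940 ft.
At 120 ft/°C that is an ISA deviation of 2940/120 = +24.5°C.
ISA temperature at 6500 ft = 15 − 2 × (6500/1000) = 2°C.
OAT = ISA + deviation = 2 + (+24.5) = 26.5°C.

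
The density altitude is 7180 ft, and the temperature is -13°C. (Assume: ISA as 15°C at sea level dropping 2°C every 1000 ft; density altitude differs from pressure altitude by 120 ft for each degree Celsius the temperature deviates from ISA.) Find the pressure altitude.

8500 ft

DA = PA + 120 × (OAT − (15 − 2·PA/1000)) = PA + 120·OAT − 1800 + 0.24·PA = 1.24·PA + 120·OAT − 1800.
So 1.24·PA = 7180 − 120 × (-13) + 1800 = 10540.
PA = 10540 / 1.24 = 8500 ft.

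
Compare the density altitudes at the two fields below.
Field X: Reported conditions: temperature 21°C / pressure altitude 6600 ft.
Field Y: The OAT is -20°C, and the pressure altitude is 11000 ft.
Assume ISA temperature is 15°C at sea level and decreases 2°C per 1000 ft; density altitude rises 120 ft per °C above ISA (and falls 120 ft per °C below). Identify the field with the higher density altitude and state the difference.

Field X: ISA temp = 1.8°C, deviation +19.2°C, DA = 6600 + 120 × 19.2 = 8904 ft.
Field Y: ISA temp = -7°C, deviation -13°C, DA = 11000 + 120 × (-13) = 9440 ft.
Field Y is higher by 9440 − 8904 = 536 ft.

Field Y by 536 ft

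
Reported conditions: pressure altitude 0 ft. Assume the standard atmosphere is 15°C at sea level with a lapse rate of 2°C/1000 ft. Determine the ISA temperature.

ISA temperature = 15 − 2 × (0/1000) = 15 − 0 = 15°C.

15°C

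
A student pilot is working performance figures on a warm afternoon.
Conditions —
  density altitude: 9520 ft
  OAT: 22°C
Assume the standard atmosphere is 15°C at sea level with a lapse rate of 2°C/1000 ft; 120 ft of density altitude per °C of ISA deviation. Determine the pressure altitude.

DA = PA + 120 × (OAT − (15 − 2·PA/1000)) = PA + 120·OAT − 1800 + 0.24·PA = 1.24·PA + 120·OAT − 1800.
So 1.24·PA = 9520 − 120 × 22 + 1800 = 8680.
PA = 8680 / 1.24 = 7000 ft.

7000 ft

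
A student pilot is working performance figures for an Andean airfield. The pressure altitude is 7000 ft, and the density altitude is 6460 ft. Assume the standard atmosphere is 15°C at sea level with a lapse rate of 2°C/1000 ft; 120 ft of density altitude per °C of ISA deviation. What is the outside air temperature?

Density altitude − pressure altitude = 6460 − 7000 = -540 ft.
At 120 ft/°C that is an ISA deviation of -540/120 = -4.5°C.
ISA temperature at 7000 ft = 15 − 2 × (7000/1000) = 1°C.
OAT = ISA + deviation = 1 + (-4.5) = -3.5°C.

-3.5°C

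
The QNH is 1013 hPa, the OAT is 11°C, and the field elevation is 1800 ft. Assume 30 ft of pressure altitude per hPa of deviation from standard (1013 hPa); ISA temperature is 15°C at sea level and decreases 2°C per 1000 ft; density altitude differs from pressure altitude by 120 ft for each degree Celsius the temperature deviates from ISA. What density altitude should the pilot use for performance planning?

1752 ft

Pressure altitude = 1800 + (1013 − 1013) × 30 = 1800 + (0) = 1800 ft.
ISA temperature at 1800 ft = 15 − 2 × (1800/1000) = 11.4°C.
ISA deviation = 11 − 11.4 = -0.4°C.
Density altitude = 1800 + 120 × (-0.4) = 1752 ft.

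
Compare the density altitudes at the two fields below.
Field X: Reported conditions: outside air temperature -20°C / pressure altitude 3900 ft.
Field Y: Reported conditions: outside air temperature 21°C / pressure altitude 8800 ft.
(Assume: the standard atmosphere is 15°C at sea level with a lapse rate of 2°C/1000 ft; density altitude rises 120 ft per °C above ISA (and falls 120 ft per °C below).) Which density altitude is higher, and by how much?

Field Y by 10996 ft

Field X: ISA temp = 7.2°C, deviation -27.2°C, DA = 3900 + 120 × (-27.2) = 636 ft.
Field Y: ISA temp = -2.6°C, deviation +23.6°C, DA = 8800 + 120 × 23.6 = 11632 ft.
Field Y is higher by 11632 − 636 = 10996 ft.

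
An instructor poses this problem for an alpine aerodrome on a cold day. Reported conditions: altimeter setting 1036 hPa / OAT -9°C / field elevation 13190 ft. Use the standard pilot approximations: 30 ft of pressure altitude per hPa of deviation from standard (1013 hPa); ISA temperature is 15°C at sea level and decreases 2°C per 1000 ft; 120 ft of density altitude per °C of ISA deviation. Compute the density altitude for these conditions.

12620 ft

Pressure altitude = 13190 + (1013 − 1036) × 30 = 13190 + (-690) = 12500 ft.
ISA temperature at 12500 ft = 15 − 2 × (12500/1000) = -10°C.
ISA deviation = -9 − (-10) = +1°C.
Density altitude = 12500 + 120 × (1) = 12620 ft.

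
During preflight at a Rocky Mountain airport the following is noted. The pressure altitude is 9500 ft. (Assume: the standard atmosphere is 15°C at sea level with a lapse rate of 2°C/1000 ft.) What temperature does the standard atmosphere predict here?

ISA temperature = 15 − 2 × (9500/1000) = 15 − 19 = -4°C.

-4°C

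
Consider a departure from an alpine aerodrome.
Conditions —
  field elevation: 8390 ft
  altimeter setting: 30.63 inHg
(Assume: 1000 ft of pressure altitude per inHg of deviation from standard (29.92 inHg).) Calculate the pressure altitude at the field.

Pressure correction = (29.92 − 30.63) × 1000 = -710 ft.
Pressure altitude = 8390 + (-710) = 7680 ft.

7680 ft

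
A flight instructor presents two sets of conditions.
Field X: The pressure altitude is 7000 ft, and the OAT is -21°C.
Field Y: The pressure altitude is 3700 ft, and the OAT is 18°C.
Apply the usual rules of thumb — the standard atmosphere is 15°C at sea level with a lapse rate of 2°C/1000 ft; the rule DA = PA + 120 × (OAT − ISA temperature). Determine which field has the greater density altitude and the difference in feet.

Field X: ISA temp = 1°C, deviation -22°C, DA = 7000 + 120 × (-22) = 4360 ft.
Field Y: ISA temp = 7.6°C, deviation +10.4°C, DA = 3700 + 120 × 10.4 = 4948 ft.
Field Y is higher by 4948 − 4360 = 588 ft.

Field Y by 588 ft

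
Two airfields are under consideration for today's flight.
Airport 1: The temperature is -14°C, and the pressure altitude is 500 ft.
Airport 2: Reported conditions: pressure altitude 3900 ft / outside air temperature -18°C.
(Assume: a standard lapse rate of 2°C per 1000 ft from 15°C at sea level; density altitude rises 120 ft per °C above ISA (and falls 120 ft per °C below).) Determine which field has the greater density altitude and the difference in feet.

Airport 1: ISA temp = 14°C, deviation -28°C, DA = 500 + 120 × (-28) = -2860 ft.
Airport 2: ISA temp = 7.2°C, deviation -25.2°C, DA = 3900 + 120 × (-25.2) = 876 ft.
Airport 2 is higher by 876 − (-2860) = 3736 ft.

Airport 2 by 3736 ft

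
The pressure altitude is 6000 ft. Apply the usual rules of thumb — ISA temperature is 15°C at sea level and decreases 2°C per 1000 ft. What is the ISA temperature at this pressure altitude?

ISA temperature = 15 − 2 × (6000/1000) = 15 − 12 = 3°C.

3°C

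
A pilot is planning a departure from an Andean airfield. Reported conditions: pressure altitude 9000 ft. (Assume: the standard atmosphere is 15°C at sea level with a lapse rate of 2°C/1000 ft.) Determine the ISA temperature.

-3°C

ISA temperature = 15 − 2 × (9000/1000) = 15 − 18 = -3°C.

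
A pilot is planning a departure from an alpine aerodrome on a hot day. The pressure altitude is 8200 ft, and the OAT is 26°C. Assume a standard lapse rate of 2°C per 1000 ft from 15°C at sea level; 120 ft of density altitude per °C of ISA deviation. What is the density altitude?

ISA temperature at 8200 ft = 15 − 2 × (8200/1000) = -1.4°C.
ISA deviation = 26 − (-1.4) = +27.4°C.
Density altitude = 8200 + 120 × (27.4) = 8200 + (+3288) = 11488 ft.

11488 ft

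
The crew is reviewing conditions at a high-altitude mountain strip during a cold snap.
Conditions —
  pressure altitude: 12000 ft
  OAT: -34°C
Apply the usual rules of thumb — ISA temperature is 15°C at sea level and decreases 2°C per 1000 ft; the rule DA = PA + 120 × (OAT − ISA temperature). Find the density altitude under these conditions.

ISA temperature at 12000 ft = 15 − 2 × (12000/1000) = -9°C.
ISA deviation = -34 − (-9) = -25°C.
Density altitude = 12000 + 120 × (-25) = 12000 + (-3000) = 9000 ft.

9000 ft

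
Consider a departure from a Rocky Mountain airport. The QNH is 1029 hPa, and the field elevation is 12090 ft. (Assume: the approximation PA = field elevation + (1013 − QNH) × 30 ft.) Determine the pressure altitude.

Pressure correction = (1013 − 1029) × 30 = -480 ft.
Pressure altitude = 12090 + (-480) = 11610 ft.

11610 ft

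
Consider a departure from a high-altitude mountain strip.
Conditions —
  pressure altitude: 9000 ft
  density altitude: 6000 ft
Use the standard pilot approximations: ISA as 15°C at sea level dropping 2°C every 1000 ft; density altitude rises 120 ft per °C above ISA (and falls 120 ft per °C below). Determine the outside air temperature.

Density altitude − pressure altitude = 6000 − 9000 = -3000 ft.
At 120 ft/°C that is an ISA deviation of -3000/120 = -25°C.
ISA temperature at 9000 ft = 15 − 2 × (9000/1000) = -3°C.
OAT = ISA + deviation = -3 + (-25) = -28°C.

-28°C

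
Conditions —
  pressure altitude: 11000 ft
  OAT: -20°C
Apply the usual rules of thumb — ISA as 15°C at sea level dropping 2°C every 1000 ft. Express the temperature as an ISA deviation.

ISA-13°C

ISA temperature at 11000 ft = 15 − 2 × (11000/1000) = -7°C.
Deviation = OAT − ISA = -20 − (-7) = -13°C.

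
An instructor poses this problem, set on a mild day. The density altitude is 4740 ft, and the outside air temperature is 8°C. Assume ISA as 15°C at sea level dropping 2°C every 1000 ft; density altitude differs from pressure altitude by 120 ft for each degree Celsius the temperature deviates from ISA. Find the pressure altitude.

4500 ft

DA = PA + 120 × (OAT − (15 − 2·PA/1000)) = PA + 120·OAT − 1800 + 0.24·PA = 1.24·PA + 120·OAT − 1800.
So 1.24·PA = 4740 − 120 × 8 + 1800 = 5580.
PA = 5580 / 1.24 = 4500 ft.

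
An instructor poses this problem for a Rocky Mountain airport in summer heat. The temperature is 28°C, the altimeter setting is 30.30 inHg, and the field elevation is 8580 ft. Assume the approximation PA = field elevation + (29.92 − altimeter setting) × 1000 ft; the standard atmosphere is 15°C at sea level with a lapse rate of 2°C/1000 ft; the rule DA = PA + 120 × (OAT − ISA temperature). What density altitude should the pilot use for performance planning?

11728 ft

Pressure altitude = 8580 + (29.92 − 30.30) × 1000 = 8580 + (-380) = 8200 ft.
ISA temperature at 8200 ft = 15 − 2 × (8200/1000) = -1.4°C.
ISA deviation = 28 − (-1.4) = +29.4°C.
Density altitude = 8200 + 120 × (29.4) = 11728 ft.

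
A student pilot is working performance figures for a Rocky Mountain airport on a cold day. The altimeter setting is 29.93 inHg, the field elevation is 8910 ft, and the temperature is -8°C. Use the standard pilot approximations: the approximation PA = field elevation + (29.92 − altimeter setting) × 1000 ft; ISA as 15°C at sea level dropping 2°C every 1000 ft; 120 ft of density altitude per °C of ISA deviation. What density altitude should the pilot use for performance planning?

8276 ft

Pressure altitude = 8910 + (29.92 − 29.93) × 1000 = 8910 + (-10) = 8900 ft.
ISA temperature at 8900 ft = 15 − 2 × (8900/1000) = -2.8°C.
ISA deviation = -8 − (-2.8) = -5.2°C.
Density altitude = 8900 + 120 × (-5.2) = 8276 ft.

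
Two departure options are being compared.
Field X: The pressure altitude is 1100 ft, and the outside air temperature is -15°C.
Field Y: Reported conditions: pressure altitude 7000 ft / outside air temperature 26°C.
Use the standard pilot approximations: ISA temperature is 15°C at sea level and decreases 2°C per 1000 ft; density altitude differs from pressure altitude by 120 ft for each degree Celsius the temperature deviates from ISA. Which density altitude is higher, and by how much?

Field X: ISA temp = 12.8°C, deviation -27.8°C, DA = 1100 + 120 × (-27.8) = -2236 ft.
Field Y: ISA temp = 1°C, deviation +25°C, DA = 7000 + 120 × 25 = 10000 ft.
Field Y is higher by 10000 − (-2236) = 12236 ft.

Field Y by 12236 ft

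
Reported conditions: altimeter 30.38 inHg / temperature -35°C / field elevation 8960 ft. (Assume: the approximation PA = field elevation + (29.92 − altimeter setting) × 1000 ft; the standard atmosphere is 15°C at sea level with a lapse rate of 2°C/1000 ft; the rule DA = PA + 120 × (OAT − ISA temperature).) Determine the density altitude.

4540 ft

Pressure altitude = 8960 + (29.92 − 30.38) × 1000 = 8960 + (-460) = 8500 ft.
ISA temperature at 8500 ft = 15 − 2 × (8500/1000) = -2°C.
ISA deviation = -35 − (-2) = -33°C.
Density altitude = 8500 + 120 × (-33) = 4540 ft.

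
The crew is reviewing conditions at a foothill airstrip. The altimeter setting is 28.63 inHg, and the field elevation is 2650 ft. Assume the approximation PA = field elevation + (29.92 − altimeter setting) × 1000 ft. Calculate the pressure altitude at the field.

Pressure correction = (29.92 − 28.63) × 1000 = +1290 ft.
Pressure altitude = 2650 + (+1290) = 3940 ft.

3940 ft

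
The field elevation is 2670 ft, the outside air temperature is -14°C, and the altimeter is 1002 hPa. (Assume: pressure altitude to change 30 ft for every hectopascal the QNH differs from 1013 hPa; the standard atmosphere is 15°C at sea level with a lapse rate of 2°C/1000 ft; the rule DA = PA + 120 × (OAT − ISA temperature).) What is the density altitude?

240 ft

Pressure altitude = 2670 + (1013 − 1002) × 30 = 2670 + (+330) = 3000 ft.
ISA temperature at 3000 ft = 15 − 2 × (3000/1000) = 9°C.
ISA deviation = -14 − 9 = -23°C.
Density altitude = 3000 + 120 × (-23) = 240 ft.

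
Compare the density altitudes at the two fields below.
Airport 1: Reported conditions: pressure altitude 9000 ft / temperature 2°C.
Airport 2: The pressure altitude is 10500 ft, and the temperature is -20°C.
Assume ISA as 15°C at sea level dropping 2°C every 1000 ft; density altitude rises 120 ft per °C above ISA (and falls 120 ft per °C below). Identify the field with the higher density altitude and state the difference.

Airport 1: ISA temp = -3°C, deviation +5°C, DA = 9000 + 120 × 5 = 9600 ft.
Airport 2: ISA temp = -6°C, deviation -14°C, DA = 10500 + 120 × (-14) = 8820 ft.
Airport 1 is higher by 9600 − 8820 = 780 ft.

Airport 1 by 780 ft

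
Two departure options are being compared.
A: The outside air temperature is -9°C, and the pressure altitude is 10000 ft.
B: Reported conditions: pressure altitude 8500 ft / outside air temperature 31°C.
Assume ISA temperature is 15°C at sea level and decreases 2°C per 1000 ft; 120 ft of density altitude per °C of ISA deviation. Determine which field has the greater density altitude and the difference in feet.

B by 2940 ft

A: ISA temp = -5°C, deviation -4°C, DA = 10000 + 120 × (-4) = 9520 ft.
B: ISA temp = -2°C, deviation +33°C, DA = 8500 + 120 × 33 = 12460 ft.
B is higher by 12460 − 9520 = 2940 ft.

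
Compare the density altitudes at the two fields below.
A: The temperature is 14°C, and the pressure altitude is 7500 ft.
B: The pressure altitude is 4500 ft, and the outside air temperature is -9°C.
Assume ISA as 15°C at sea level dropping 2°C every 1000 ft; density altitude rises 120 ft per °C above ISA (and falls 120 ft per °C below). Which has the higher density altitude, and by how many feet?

A: ISA temp = 0°C, deviation +14°C, DA = 7500 + 120 × 14 = 9180 ft.
B: ISA temp = 6°C, deviation -15°C, DA = 4500 + 120 × (-15) = 2700 ft.
A is higher by 9180 − 2700 = 6480 ft.

A by 6480 ft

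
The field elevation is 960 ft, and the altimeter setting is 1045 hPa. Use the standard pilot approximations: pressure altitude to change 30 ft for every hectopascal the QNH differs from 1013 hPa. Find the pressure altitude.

0 ft

Pressure correction = (1013 − 1045) × 30 = -960 ft.
Pressure altitude = 960 + (-960) = 0 ft.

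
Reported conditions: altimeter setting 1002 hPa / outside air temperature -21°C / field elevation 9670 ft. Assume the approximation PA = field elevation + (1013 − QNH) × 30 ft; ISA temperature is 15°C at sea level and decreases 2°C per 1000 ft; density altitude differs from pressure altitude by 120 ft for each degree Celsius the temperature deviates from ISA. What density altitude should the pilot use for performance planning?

8080 ft

Pressure altitude = 9670 + (1013 − 1002) × 30 = 9670 + (+330) = 10000 ft.
ISA temperature at 10000 ft = 15 − 2 × (10000/1000) = -5°C.
ISA deviation = -21 − (-5) = -16°C.
Density altitude = 10000 + 120 × (-16) = 8080 ft.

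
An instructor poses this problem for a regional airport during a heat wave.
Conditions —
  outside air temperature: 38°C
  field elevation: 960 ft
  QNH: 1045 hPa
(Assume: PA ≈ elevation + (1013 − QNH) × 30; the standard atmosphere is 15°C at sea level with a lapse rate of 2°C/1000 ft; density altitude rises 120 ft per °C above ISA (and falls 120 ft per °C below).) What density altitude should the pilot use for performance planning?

Pressure altitude = 960 + (1013 − 1045) × 30 = 960 + (-960) = 0 ft.
ISA temperature at 0 ft = 15 − 2 × (0/1000) = 15°C.
ISA deviation = 38 − 15 = +23°C.
Density altitude = 0 + 120 × (23) = 2760 ft.

2760 ft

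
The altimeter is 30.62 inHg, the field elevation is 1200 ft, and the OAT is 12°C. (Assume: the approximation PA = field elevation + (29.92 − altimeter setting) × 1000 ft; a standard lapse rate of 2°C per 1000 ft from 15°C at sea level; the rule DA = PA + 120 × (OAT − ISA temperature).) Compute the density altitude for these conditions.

260 ft

Pressure altitude = 1200 + (29.92 − 30.62) × 1000 = 1200 + (-700) = 500 ft.
ISA temperature at 500 ft = 15 − 2 × (500/1000) = 14°C.
ISA deviation = 12 − 14 = -2°C.
Density altitude = 500 + 120 × (-2) = 260 ft.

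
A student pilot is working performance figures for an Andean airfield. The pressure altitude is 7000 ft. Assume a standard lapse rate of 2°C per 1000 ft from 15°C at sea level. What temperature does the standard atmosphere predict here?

ISA temperature = 15 − 2 × (7000/1000) = 15 − 14 = 1°C.

1°C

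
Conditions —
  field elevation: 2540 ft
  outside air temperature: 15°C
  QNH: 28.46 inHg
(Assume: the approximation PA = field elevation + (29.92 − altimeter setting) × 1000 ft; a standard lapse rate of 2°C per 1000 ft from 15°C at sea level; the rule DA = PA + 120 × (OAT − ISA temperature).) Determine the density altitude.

4960 ft

Pressure altitude = 2540 + (29.92 − 28.46) × 1000 = 2540 + (+1460) = 4000 ft.
ISA temperature at 4000 ft = 15 − 2 × (4000/1000) = 7°C.
ISA deviation = 15 − 7 = +8°C.
Density altitude = 4000 + 120 × (8) = 4960 ft.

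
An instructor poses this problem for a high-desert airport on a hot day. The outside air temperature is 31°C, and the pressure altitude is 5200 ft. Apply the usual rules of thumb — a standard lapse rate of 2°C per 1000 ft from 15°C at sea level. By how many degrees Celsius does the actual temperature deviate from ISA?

ISA temperature at 5200 ft = 15 − 2 × (5200/1000) = 4.6°C.
Deviation = OAT − ISA = 31 − 4.6 = +26.4°C.

ISA+26.4°C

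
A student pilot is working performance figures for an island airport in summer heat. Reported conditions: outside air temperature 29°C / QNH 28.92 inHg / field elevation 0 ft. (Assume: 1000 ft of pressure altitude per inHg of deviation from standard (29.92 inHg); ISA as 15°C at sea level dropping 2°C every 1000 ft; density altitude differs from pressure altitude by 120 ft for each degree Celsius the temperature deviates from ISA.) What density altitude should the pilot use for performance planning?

Pressure altitude = 0 + (29.92 − 28.92) × 1000 = 0 + (+1000) = 1000 ft.
ISA temperature at 1000 ft = 15 − 2 × (1000/1000) = 13°C.
ISA deviation = 29 − 13 = +16°C.
Density altitude = 1000 + 120 × (16) = 2920 ft.

2920 ft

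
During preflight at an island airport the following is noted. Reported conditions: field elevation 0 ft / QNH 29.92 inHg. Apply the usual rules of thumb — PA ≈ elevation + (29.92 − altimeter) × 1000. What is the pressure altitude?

Pressure correction = (29.92 − 29.92) × 1000 = 0 ft.
Pressure altitude = 0 + (0) = 0 ft.

0 ft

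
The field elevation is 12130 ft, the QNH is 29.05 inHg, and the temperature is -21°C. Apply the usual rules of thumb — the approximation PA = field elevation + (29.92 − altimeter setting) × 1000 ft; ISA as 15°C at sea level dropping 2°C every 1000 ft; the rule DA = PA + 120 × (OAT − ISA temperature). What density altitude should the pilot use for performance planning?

11800 ft

Pressure altitude = 12130 + (29.92 − 29.05) × 1000 = 12130 + (+870) = 13000 ft.
ISA temperature at 13000 ft = 15 − 2 × (13000/1000) = -11°C.
ISA deviation = -21 − (-11) = -10°C.
Density altitude = 13000 + 120 × (-10) = 11800 ft.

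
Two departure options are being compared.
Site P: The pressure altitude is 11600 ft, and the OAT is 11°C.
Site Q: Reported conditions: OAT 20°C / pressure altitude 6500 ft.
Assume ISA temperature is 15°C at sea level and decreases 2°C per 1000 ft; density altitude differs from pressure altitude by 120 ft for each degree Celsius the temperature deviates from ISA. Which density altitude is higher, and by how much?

Site P by 5244 ft

Site P: ISA temp = -8.2°C, deviation +19.2°C, DA = 11600 + 120 × 19.2 = 13904 ft.
Site Q: ISA temp = 2°C, deviation +18°C, DA = 6500 + 120 × 18 = 8660 ft.
Site P is higher by 13904 − 8660 = 5244 ft.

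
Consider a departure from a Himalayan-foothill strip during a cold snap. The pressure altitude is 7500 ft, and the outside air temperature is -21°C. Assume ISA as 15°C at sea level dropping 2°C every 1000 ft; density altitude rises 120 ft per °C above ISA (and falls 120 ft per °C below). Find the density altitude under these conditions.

ISA temperature at 7500 ft = 15 − 2 × (7500/1000) = 0°C.
ISA deviation = -21 − 0 = -21°C.
Density altitude = 7500 + 120 × (-21) = 7500 + (-2520) = 4980 ft.

4980 ft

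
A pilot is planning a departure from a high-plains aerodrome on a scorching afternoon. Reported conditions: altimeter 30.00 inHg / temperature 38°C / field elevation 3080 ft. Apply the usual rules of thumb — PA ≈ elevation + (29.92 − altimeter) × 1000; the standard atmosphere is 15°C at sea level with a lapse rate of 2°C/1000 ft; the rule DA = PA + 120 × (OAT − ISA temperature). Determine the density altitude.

Pressure altitude = 3080 + (29.92 − 30.00) × 1000 = 3080 + (-80) = 3000 ft.
ISA temperature at 3000 ft = 15 − 2 × (3000/1000) = 9°C.
ISA deviation = 38 − 9 = +29°C.
Density altitude = 3000 + 120 × (29) = 6480 ft.

6480 ft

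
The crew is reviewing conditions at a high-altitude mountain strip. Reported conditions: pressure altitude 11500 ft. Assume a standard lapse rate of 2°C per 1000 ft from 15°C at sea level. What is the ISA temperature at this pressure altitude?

-8°C

ISA temperature = 15 − 2 × (11500/1000) = 15 − 23 = -8°C.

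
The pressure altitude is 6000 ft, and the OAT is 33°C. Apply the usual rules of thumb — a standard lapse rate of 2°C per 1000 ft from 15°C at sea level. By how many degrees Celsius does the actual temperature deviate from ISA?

ISA+30°C

ISA temperature at 6000 ft = 15 − 2 × (6000/1000) = 3°C.
Deviation = OAT − ISA = 33 − 3 = +30°C.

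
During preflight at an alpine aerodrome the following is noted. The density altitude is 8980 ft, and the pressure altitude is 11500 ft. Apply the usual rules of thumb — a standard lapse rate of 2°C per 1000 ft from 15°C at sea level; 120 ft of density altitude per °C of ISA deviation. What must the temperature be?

-29°C

Density altitude − pressure altitude = 8980 − 11500 = -2520 ft.
At 120 ft/°C that is an ISA deviation of -2520/120 = -21°C.
ISA temperature at 11500 ft = 15 − 2 × (11500/1000) = -8°C.
OAT = ISA + deviation = -8 + (-21) = -29°C.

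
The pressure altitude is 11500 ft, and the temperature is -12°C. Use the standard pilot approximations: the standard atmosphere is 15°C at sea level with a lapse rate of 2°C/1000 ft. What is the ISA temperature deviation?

ISA temperature at 11500 ft = 15 − 2 × (11500/1000) = -8°C.
Deviation = OAT − ISA = -12 − (-8) = -4°C.

ISA-4°C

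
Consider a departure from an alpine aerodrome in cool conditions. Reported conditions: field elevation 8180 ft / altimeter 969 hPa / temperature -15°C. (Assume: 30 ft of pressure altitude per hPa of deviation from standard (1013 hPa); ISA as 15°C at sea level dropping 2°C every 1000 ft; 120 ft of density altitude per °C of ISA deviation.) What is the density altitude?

8180 ft

Pressure altitude = 8180 + (1013 − 969) × 30 = 8180 + (+1320) = 9500 ft.
ISA temperature at 9500 ft = 15 − 2 × (9500/1000) = -4°C.
ISA deviation = -15 − (-4) = -11°C.
Density altitude = 9500 + 120 × (-11) = 8180 ft.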